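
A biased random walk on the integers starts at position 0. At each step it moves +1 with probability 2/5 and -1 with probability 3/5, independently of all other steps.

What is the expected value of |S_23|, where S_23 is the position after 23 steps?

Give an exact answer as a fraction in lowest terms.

S_23 takes values m ≡ 1 (mod 2) with |m| ≤ 23; P(S_23=m) = C(23,(23+m)/2) · (2/5)^((23+m)/2) · (3/5)^((23-m)/2).
Distribution: P(S=-23)=94143178827/11920928955078125, P(S=-21)=1443528742014/11920928955078125, P(S=-19)=10585877441436/11920928955078125, P(S=-17)=49400761393368/11920928955078125, P(S=-15)=32933840928912/2384185791015625, P(S=-13)=417161985099552/11920928955078125, P(S=-11)=834323970199104/11920928955078125, P(S=-9)=1350810237465216/11920928955078125, P(S=-7)=1801080316620288/11920928955078125, P(S=-5)=400240070360064/2384185791015625, P(S=-3)=1867786995013632/11920928955078125, P(S=-1)=1471589753647104/11920928955078125, P(S=1)=981059835764736/11920928955078125, P(S=3)=553418368892928/11920928955078125, P(S=5)=52706511323136/2384185791015625, P(S=7)=105413022646272/11920928955078125, P(S=9)=35137674215424/11920928955078125, P(S=11)=9645636059136/11920928955078125, P(S=13)=2143474679808/11920928955078125, P(S=15)=75209637888/2384185791015625, P(S=17)=50139758592/11920928955078125, P(S=19)=4775215104/11920928955078125, P(S=21)=289406976/11920928955078125, P(S=23)=8388608/11920928955078125
E[|S_23|] = Σ_m |m|·P(S_23=m) = 13028720725784579/2384185791015625

Answer: 13028720725784579/2384185791015625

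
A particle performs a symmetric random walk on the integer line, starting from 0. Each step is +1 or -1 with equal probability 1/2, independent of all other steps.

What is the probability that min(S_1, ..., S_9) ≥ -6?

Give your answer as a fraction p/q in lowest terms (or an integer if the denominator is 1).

Let f(t,s) = #length-t paths at position s with S_1..S_t all ≥ -6.
f(t,s) = f(t-1,s-1) + f(t-1,s+1) for s ≥ -6; f(t,s) = 0 for s < -6.
t=0: f(0,0)=1
t=1: f(1,-1)=1 f(1,1)=1
t=2: f(2,-2)=1 f(2,0)=2 f(2,2)=1
t=3: f(3,-3)=1 f(3,-1)=3 f(3,1)=3 f(3,3)=1
t=4: f(4,-4)=1 f(4,-2)=4 f(4,0)=6 f(4,2)=4 f(4,4)=1
t=5: f(5,-5)=1 f(5,-3)=5 f(5,-1)=10 f(5,1)=10 f(5,3)=5 f(5,5)=1
t=6: f(6,-6)=1 f(6,-4)=6 f(6,-2)=15 f(6,0)=20 f(6,2)=15 f(6,4)=6 f(6,6)=1
t=7: f(7,-5)=7 f(7,-3)=21 f(7,-1)=35 f(7,1)=35 f(7,3)=21 f(7,5)=7 f(7,7)=1
t=8: f(8,-6)=7 f(8,-4)=28 f(8,-2)=56 f(8,0)=70 f(8,2)=56 f(8,4)=28 f(8,6)=8 f(8,8)=1
t=9: f(9,-5)=35 f(9,-3)=84 f(9,-1)=126 f(9,1)=126 f(9,3)=84 f(9,5)=36 f(9,7)=9 f(9,9)=1
Σ_s f(9,s) = 501
P = 501/512 = 501/512

Answer: 501/512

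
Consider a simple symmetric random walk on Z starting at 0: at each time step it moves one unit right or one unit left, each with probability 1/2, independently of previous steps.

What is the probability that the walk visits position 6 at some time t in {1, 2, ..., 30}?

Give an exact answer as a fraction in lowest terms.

Answer: 301766029/1073741824

Derivation:
Count via complement. Let g(t,s) = #length-t paths at position s with S_1..S_t all ≠ 6.
g(t,s) = g(t-1,s-1) + g(t-1,s+1) for s ≠ 6; g(t,6) = 0.
t=0: g(0,0)=1
t=1: g(1,-1)=1 g(1,1)=1
t=2: g(2,-2)=1 g(2,0)=2 g(2,2)=1
t=3: g(3,-3)=1 g(3,-1)=3 g(3,1)=3 g(3,3)=1
t=4: g(4,-4)=1 g(4,-2)=4 g(4,0)=6 g(4,2)=4 g(4,4)=1
t=5: g(5,-5)=1 g(5,-3)=5 g(5,-1)=10 g(5,1)=10 g(5,3)=5 g(5,5)=1
t=6: g(6,-6)=1 g(6,-4)=6 g(6,-2)=15 g(6,0)=20 g(6,2)=15 g(6,4)=6
t=7: g(7,-7)=1 g(7,-5)=7 g(7,-3)=21 g(7,-1)=35 g(7,1)=35 g(7,3)=21 g(7,5)=6
t=8: g(8,-8)=1 g(8,-6)=8 g(8,-4)=28 g(8,-2)=56 g(8,0)=70 g(8,2)=56 g(8,4)=27
t=9: g(9,-9)=1 g(9,-7)=9 g(9,-5)=36 g(9,-3)=84 g(9,-1)=126 g(9,1)=126 g(9,3)=83 g(9,5)=27
t=10: g(10,-10)=1 g(10,-8)=10 g(10,-6)=45 g(10,-4)=120 g(10,-2)=210 g(10,0)=252 g(10,2)=209 g(10,4)=110
t=11: g(11,-11)=1 g(11,-9)=11 g(11,-7)=55 g(11,-5)=165 g(11,-3)=330 g(11,-1)=462 g(11,1)=461 g(11,3)=319 g(11,5)=110
t=12: g(12,-12)=1 g(12,-10)=12 g(12,-8)=66 g(12,-6)=220 g(12,-4)=495 g(12,-2)=792 g(12,0)=923 g(12,2)=780 g(12,4)=429
t=13: g(13,-13)=1 g(13,-11)=13 g(13,-9)=78 g(13,-7)=286 g(13,-5)=715 g(13,-3)=1287 g(13,-1)=1715 g(13,1)=1703 g(13,3)=1209 g(13,5)=429
t=14: g(14,-14)=1 g(14,-12)=14 g(14,-10)=91 g(14,-8)=364 g(14,-6)=1001 g(14,-4)=2002 g(14,-2)=3002 g(14,0)=3418 g(14,2)=2912 g(14,4)=1638
t=15: g(15,-15)=1 g(15,-13)=15 g(15,-11)=105 g(15,-9)=455 g(15,-7)=1365 g(15,-5)=3003 g(15,-3)=5004 g(15,-1)=6420 g(15,1)=6330 g(15,3)=4550 g(15,5)=1638
t=16: g(16,-16)=1 g(16,-14)=16 g(16,-12)=120 g(16,-10)=560 g(16,-8)=1820 g(16,-6)=4368 g(16,-4)=8007 g(16,-2)=11424 g(16,0)=12750 g(16,2)=10880 g(16,4)=6188
t=17: g(17,-17)=1 g(17,-15)=17 g(17,-13)=136 g(17,-11)=680 g(17,-9)=2380 g(17,-7)=6188 g(17,-5)=12375 g(17,-3)=19431 g(17,-1)=24174 g(17,1)=23630 g(17,3)=17068 g(17,5)=6188
t=18: g(18,-18)=1 g(18,-16)=18 g(18,-14)=153 g(18,-12)=816 g(18,-10)=3060 g(18,-8)=8568 g(18,-6)=18563 g(18,-4)=31806 g(18,-2)=43605 g(18,0)=47804 g(18,2)=40698 g(18,4)=23256
t=19: g(19,-19)=1 g(19,-17)=19 g(19,-15)=171 g(19,-13)=969 g(19,-11)=3876 g(19,-9)=11628 g(19,-7)=27131 g(19,-5)=50369 g(19,-3)=75411 g(19,-1)=91409 g(19,1)=88502 g(19,3)=63954 g(19,5)=23256
t=20: g(20,-20)=1 g(20,-18)=20 g(20,-16)=190 g(20,-14)=1140 g(20,-12)=4845 g(20,-10)=15504 g(20,-8)=38759 g(20,-6)=77500 g(20,-4)=125780 g(20,-2)=166820 g(20,0)=179911 g(20,2)=152456 g(20,4)=87210
t=21: g(21,-21)=1 g(21,-19)=21 g(21,-17)=210 g(21,-15)=1330 g(21,-13)=5985 g(21,-11)=20349 g(21,-9)=54263 g(21,-7)=116259 g(21,-5)=203280 g(21,-3)=292600 g(21,-1)=346731 g(21,1)=332367 g(21,3)=239666 g(21,5)=87210
t=22: g(22,-22)=1 g(22,-20)=22 g(22,-18)=231 g(22,-16)=1540 g(22,-14)=7315 g(22,-12)=26334 g(22,-10)=74612 g(22,-8)=170522 g(22,-6)=319539 g(22,-4)=495880 g(22,-2)=639331 g(22,0)=679098 g(22,2)=572033 g(22,4)=326876
t=23: g(23,-23)=1 g(23,-21)=23 g(23,-19)=253 g(23,-17)=1771 g(23,-15)=8855 g(23,-13)=33649 g(23,-11)=100946 g(23,-9)=245134 g(23,-7)=490061 g(23,-5)=815419 g(23,-3)=1135211 g(23,-1)=1318429 g(23,1)=1251131 g(23,3)=898909 g(23,5)=326876
t=24: g(24,-24)=1 g(24,-22)=24 g(24,-20)=276 g(24,-18)=2024 g(24,-16)=10626 g(24,-14)=42504 g(24,-12)=134595 g(24,-10)=346080 g(24,-8)=735195 g(24,-6)=1305480 g(24,-4)=1950630 g(24,-2)=2453640 g(24,0)=2569560 g(24,2)=2150040 g(24,4)=1225785
t=25: g(25,-25)=1 g(25,-23)=25 g(25,-21)=300 g(25,-19)=2300 g(25,-17)=12650 g(25,-15)=53130 g(25,-13)=177099 g(25,-11)=480675 g(25,-9)=1081275 g(25,-7)=2040675 g(25,-5)=3256110 g(25,-3)=4404270 g(25,-1)=5023200 g(25,1)=4719600 g(25,3)=3375825 g(25,5)=1225785
t=26: g(26,-26)=1 g(26,-24)=26 g(26,-22)=325 g(26,-20)=2600 g(26,-18)=14950 g(26,-16)=65780 g(26,-14)=230229 g(26,-12)=657774 g(26,-10)=1561950 g(26,-8)=3121950 g(26,-6)=5296785 g(26,-4)=7660380 g(26,-2)=9427470 g(26,0)=9742800 g(26,2)=8095425 g(26,4)=4601610
t=27: g(27,-27)=1 g(27,-25)=27 g(27,-23)=351 g(27,-21)=2925 g(27,-19)=17550 g(27,-17)=80730 g(27,-15)=296009 g(27,-13)=888003 g(27,-11)=2219724 g(27,-9)=4683900 g(27,-7)=8418735 g(27,-5)=12957165 g(27,-3)=17087850 g(27,-1)=19170270 g(27,1)=17838225 g(27,3)=12697035 g(27,5)=4601610
t=28: g(28,-28)=1 g(28,-26)=28 g(28,-24)=378 g(28,-22)=3276 g(28,-20)=20475 g(28,-18)=98280 g(28,-16)=376739 g(28,-14)=1184012 g(28,-12)=3107727 g(28,-10)=6903624 g(28,-8)=13102635 g(28,-6)=21375900 g(28,-4)=30045015 g(28,-2)=36258120 g(28,0)=37008495 g(28,2)=30535260 g(28,4)=17298645
t=29: g(29,-29)=1 g(29,-27)=29 g(29,-25)=406 g(29,-23)=3654 g(29,-21)=23751 g(29,-19)=118755 g(29,-17)=475019 g(29,-15)=1560751 g(29,-13)=4291739 g(29,-11)=10011351 g(29,-9)=20006259 g(29,-7)=34478535 g(29,-5)=51420915 g(29,-3)=66303135 g(29,-1)=73266615 g(29,1)=67543755 g(29,3)=47833905 g(29,5)=17298645
t=30: g(30,-30)=1 g(30,-28)=30 g(30,-26)=435 g(30,-24)=4060 g(30,-22)=27405 g(30,-20)=142506 g(30,-18)=593774 g(30,-16)=2035770 g(30,-14)=5852490 g(30,-12)=14303090 g(30,-10)=30017610 g(30,-8)=54484794 g(30,-6)=85899450 g(30,-4)=117724050 g(30,-2)=139569750 g(30,0)=140810370 g(30,2)=115377660 g(30,4)=65132550
Paths never hitting 6: Σ_s g(30,s) = 771975795
Paths hitting 6: 2^30 - 771975795 = 301766029
P = 301766029/1073741824 = 301766029/1073741824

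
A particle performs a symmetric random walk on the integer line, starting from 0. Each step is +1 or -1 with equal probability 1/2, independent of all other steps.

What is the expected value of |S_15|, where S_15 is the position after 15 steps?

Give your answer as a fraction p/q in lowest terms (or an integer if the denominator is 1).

Answer: 6435/2048

Derivation:
S_15 takes values m ≡ 1 (mod 2) with |m| ≤ 15; P(S_15=m) = C(15,(15+m)/2)/2^15.
Total paths: 2^15 = 32768
Distribution: P(S=-15)=1/32768, P(S=-13)=15/32768, P(S=-11)=105/32768, P(S=-9)=455/32768, P(S=-7)=1365/32768, P(S=-5)=3003/32768, P(S=-3)=5005/32768, P(S=-1)=6435/32768, P(S=1)=6435/32768, P(S=3)=5005/32768, P(S=5)=3003/32768, P(S=7)=1365/32768, P(S=9)=455/32768, P(S=11)=105/32768, P(S=13)=15/32768, P(S=15)=1/32768
E[|S_15|] = Σ_m |m|·P(S_15=m) = 102960/32768 = 6435/2048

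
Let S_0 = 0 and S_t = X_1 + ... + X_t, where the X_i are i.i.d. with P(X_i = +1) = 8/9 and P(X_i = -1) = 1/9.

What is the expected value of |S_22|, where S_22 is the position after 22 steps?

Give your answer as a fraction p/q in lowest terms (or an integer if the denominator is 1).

S_22 takes values m ≡ 0 (mod 2) with |m| ≤ 22; P(S_22=m) = C(22,(22+m)/2) · (8/9)^((22+m)/2) · (1/9)^((22-m)/2).
Distribution: P(S=-22)=1/984770902183611232881, P(S=-20)=176/984770902183611232881, P(S=-18)=4928/328256967394537077627, P(S=-16)=788480/984770902183611232881, P(S=-14)=29962240/984770902183611232881, P(S=-12)=95879168/109418989131512359209, P(S=-10)=6519783424/328256967394537077627, P(S=-8)=119218896896/328256967394537077627, P(S=-6)=596094484480/109418989131512359209, P(S=-4)=66762582261760/984770902183611232881, P(S=-2)=694330855522304/984770902183611232881, P(S=0)=2019871579701248/328256967394537077627, P(S=2)=44437174753427456/984770902183611232881, P(S=4)=273459536944168960/984770902183611232881, P(S=6)=156262592539525120/109418989131512359209, P(S=8)=2000161184505921536/328256967394537077627, P(S=10)=7000564145770725376/328256967394537077627, P(S=12)=6588766254843035648/109418989131512359209, P(S=14)=131775325096860712960/984770902183611232881, P(S=16)=221937389636818042880/984770902183611232881, P(S=18)=88774955854727217152/328256967394537077627, P(S=20)=202914184810805067776/984770902183611232881, P(S=22)=73786976294838206464/984770902183611232881
E[|S_22|] = Σ_m |m|·P(S_22=m) = 16850527708190456495446/984770902183611232881

Answer: 16850527708190456495446/984770902183611232881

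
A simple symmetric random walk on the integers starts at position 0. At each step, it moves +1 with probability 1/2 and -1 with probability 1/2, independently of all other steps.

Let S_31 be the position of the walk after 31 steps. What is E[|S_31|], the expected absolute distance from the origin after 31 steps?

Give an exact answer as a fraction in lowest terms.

S_31 takes values m ≡ 1 (mod 2) with |m| ≤ 31; P(S_31=m) = C(31,(31+m)/2)/2^31.
Total paths: 2^31 = 2147483648
Distribution: P(S=-31)=1/2147483648, P(S=-29)=31/2147483648, P(S=-27)=465/2147483648, P(S=-25)=4495/2147483648, P(S=-23)=31465/2147483648, P(S=-21)=169911/2147483648, P(S=-19)=736281/2147483648, P(S=-17)=2629575/2147483648, P(S=-15)=7888725/2147483648, P(S=-13)=20160075/2147483648, P(S=-11)=44352165/2147483648, P(S=-9)=84672315/2147483648, P(S=-7)=141120525/2147483648, P(S=-5)=206253075/2147483648, P(S=-3)=265182525/2147483648, P(S=-1)=300540195/2147483648, P(S=1)=300540195/2147483648, P(S=3)=265182525/2147483648, P(S=5)=206253075/2147483648, P(S=7)=141120525/2147483648, P(S=9)=84672315/2147483648, P(S=11)=44352165/2147483648, P(S=13)=20160075/2147483648, P(S=15)=7888725/2147483648, P(S=17)=2629575/2147483648, P(S=19)=736281/2147483648, P(S=21)=169911/2147483648, P(S=23)=31465/2147483648, P(S=25)=4495/2147483648, P(S=27)=465/2147483648, P(S=29)=31/2147483648, P(S=31)=1/2147483648
E[|S_31|] = Σ_m |m|·P(S_31=m) = 9617286240/2147483648 = 300540195/67108864

Answer: 300540195/67108864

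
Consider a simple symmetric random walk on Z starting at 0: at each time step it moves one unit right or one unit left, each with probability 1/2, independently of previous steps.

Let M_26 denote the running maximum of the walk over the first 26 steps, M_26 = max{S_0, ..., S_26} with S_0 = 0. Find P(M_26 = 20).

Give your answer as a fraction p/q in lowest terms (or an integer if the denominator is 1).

Let M_26 = max(S_0,...,S_26). Use the reflection principle: for j ≥ 1, #{paths with M_26 ≥ j} = #{S_26 ≥ j} + #{S_26 ≥ j+1}.
By reflection, #{M_26 ≥ 20} = #{S_26 ≥ 20} + #{S_26 ≥ 21} = 2952 + 352 = 3304.
#{M_26 ≥ 21} = #{S_26 ≥ 21} + #{S_26 ≥ 22} = 352 + 352 = 704.
#{M_26 = 20} = 3304 - 704 = 2600.
P(M_26 = 20) = 2600/67108864 = 325/8388608

Answer: 325/8388608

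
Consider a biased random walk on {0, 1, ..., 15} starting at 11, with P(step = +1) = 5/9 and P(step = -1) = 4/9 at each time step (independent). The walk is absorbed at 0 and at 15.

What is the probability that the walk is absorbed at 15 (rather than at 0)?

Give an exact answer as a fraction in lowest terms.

Biased walk: p = 5/9, q = 4/9, r = q/p = 4/5
Gambler's ruin: P(hit 15 before 0 | start at 11) = (1 - r^a)/(1 - r^N)
r^11 = 4194304/48828125; r^15 = 1073741824/30517578125
P = (1 - 4194304/48828125) / (1 - 1073741824/30517578125) = 44633821/48828125 / 29443836301/30517578125 = 27896138125/29443836301

Answer: 27896138125/29443836301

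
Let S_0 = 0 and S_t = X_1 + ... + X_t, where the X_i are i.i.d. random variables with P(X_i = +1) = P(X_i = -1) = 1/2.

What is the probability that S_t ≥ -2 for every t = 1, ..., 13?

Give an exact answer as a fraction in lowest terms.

Let f(t,s) = #length-t paths at position s with S_1..S_t all ≥ -2.
f(t,s) = f(t-1,s-1) + f(t-1,s+1) for s ≥ -2; f(t,s) = 0 for s < -2.
t=0: f(0,0)=1
t=1: f(1,-1)=1 f(1,1)=1
t=2: f(2,-2)=1 f(2,0)=2 f(2,2)=1
t=3: f(3,-1)=3 f(3,1)=3 f(3,3)=1
t=4: f(4,-2)=3 f(4,0)=6 f(4,2)=4 f(4,4)=1
t=5: f(5,-1)=9 f(5,1)=10 f(5,3)=5 f(5,5)=1
t=6: f(6,-2)=9 f(6,0)=19 f(6,2)=15 f(6,4)=6 f(6,6)=1
t=7: f(7,-1)=28 f(7,1)=34 f(7,3)=21 f(7,5)=7 f(7,7)=1
t=8: f(8,-2)=28 f(8,0)=62 f(8,2)=55 f(8,4)=28 f(8,6)=8 f(8,8)=1
t=9: f(9,-1)=90 f(9,1)=117 f(9,3)=83 f(9,5)=36 f(9,7)=9 f(9,9)=1
t=10: f(10,-2)=90 f(10,0)=207 f(10,2)=200 f(10,4)=119 f(10,6)=45 f(10,8)=10 f(10,10)=1
t=11: f(11,-1)=297 f(11,1)=407 f(11,3)=319 f(11,5)=164 f(11,7)=55 f(11,9)=11 f(11,11)=1
t=12: f(12,-2)=297 f(12,0)=704 f(12,2)=726 f(12,4)=483 f(12,6)=219 f(12,8)=66 f(12,10)=12 f(12,12)=1
t=13: f(13,-1)=1001 f(13,1)=1430 f(13,3)=1209 f(13,5)=702 f(13,7)=285 f(13,9)=78 f(13,11)=13 f(13,13)=1
Σ_s f(13,s) = 4719
P = 4719/8192 = 4719/8192

Answer: 4719/8192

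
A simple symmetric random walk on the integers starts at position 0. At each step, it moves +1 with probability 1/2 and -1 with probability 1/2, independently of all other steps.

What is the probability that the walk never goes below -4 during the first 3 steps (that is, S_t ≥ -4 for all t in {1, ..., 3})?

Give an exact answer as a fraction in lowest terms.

Let f(t,s) = #length-t paths at position s with S_1..S_t all ≥ -4.
f(t,s) = f(t-1,s-1) + f(t-1,s+1) for s ≥ -4; f(t,s) = 0 for s < -4.
t=0: f(0,0)=1
t=1: f(1,-1)=1 f(1,1)=1
t=2: f(2,-2)=1 f(2,0)=2 f(2,2)=1
t=3: f(3,-3)=1 f(3,-1)=3 f(3,1)=3 f(3,3)=1
Σ_s f(3,s) = 8
P = 8/8 = 1

Answer: 1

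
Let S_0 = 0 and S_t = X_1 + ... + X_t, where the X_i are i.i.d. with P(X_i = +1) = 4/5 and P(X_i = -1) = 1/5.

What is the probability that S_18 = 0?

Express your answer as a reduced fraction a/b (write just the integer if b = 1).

Answer: 2549088256/762939453125

Derivation:
To be at 0 after 18 steps: need exactly 9 steps of +1 and 9 of -1.
Number of such sequences: C(18,9) = 48620
Each has probability (4/5)^9 · (1/5)^9 = 262144/3814697265625
P = 48620 · 262144/3814697265625 = 2549088256/762939453125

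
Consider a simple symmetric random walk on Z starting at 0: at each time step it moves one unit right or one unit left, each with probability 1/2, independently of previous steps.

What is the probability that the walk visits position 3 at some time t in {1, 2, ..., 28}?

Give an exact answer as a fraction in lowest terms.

Count via complement. Let g(t,s) = #length-t paths at position s with S_1..S_t all ≠ 3.
g(t,s) = g(t-1,s-1) + g(t-1,s+1) for s ≠ 3; g(t,3) = 0.
t=0: g(0,0)=1
t=1: g(1,-1)=1 g(1,1)=1
t=2: g(2,-2)=1 g(2,0)=2 g(2,2)=1
t=3: g(3,-3)=1 g(3,-1)=3 g(3,1)=3
t=4: g(4,-4)=1 g(4,-2)=4 g(4,0)=6 g(4,2)=3
t=5: g(5,-5)=1 g(5,-3)=5 g(5,-1)=10 g(5,1)=9
t=6: g(6,-6)=1 g(6,-4)=6 g(6,-2)=15 g(6,0)=19 g(6,2)=9
t=7: g(7,-7)=1 g(7,-5)=7 g(7,-3)=21 g(7,-1)=34 g(7,1)=28
t=8: g(8,-8)=1 g(8,-6)=8 g(8,-4)=28 g(8,-2)=55 g(8,0)=62 g(8,2)=28
t=9: g(9,-9)=1 g(9,-7)=9 g(9,-5)=36 g(9,-3)=83 g(9,-1)=117 g(9,1)=90
t=10: g(10,-10)=1 g(10,-8)=10 g(10,-6)=45 g(10,-4)=119 g(10,-2)=200 g(10,0)=207 g(10,2)=90
t=11: g(11,-11)=1 g(11,-9)=11 g(11,-7)=55 g(11,-5)=164 g(11,-3)=319 g(11,-1)=407 g(11,1)=297
t=12: g(12,-12)=1 g(12,-10)=12 g(12,-8)=66 g(12,-6)=219 g(12,-4)=483 g(12,-2)=726 g(12,0)=704 g(12,2)=297
t=13: g(13,-13)=1 g(13,-11)=13 g(13,-9)=78 g(13,-7)=285 g(13,-5)=702 g(13,-3)=1209 g(13,-1)=1430 g(13,1)=1001
t=14: g(14,-14)=1 g(14,-12)=14 g(14,-10)=91 g(14,-8)=363 g(14,-6)=987 g(14,-4)=1911 g(14,-2)=2639 g(14,0)=2431 g(14,2)=1001
t=15: g(15,-15)=1 g(15,-13)=15 g(15,-11)=105 g(15,-9)=454 g(15,-7)=1350 g(15,-5)=2898 g(15,-3)=4550 g(15,-1)=5070 g(15,1)=3432
t=16: g(16,-16)=1 g(16,-14)=16 g(16,-12)=120 g(16,-10)=559 g(16,-8)=1804 g(16,-6)=4248 g(16,-4)=7448 g(16,-2)=9620 g(16,0)=8502 g(16,2)=3432
t=17: g(17,-17)=1 g(17,-15)=17 g(17,-13)=136 g(17,-11)=679 g(17,-9)=2363 g(17,-7)=6052 g(17,-5)=11696 g(17,-3)=17068 g(17,-1)=18122 g(17,1)=11934
t=18: g(18,-18)=1 g(18,-16)=18 g(18,-14)=153 g(18,-12)=815 g(18,-10)=3042 g(18,-8)=8415 g(18,-6)=17748 g(18,-4)=28764 g(18,-2)=35190 g(18,0)=30056 g(18,2)=11934
t=19: g(19,-19)=1 g(19,-17)=19 g(19,-15)=171 g(19,-13)=968 g(19,-11)=3857 g(19,-9)=11457 g(19,-7)=26163 g(19,-5)=46512 g(19,-3)=63954 g(19,-1)=65246 g(19,1)=41990
t=20: g(20,-20)=1 g(20,-18)=20 g(20,-16)=190 g(20,-14)=1139 g(20,-12)=4825 g(20,-10)=15314 g(20,-8)=37620 g(20,-6)=72675 g(20,-4)=110466 g(20,-2)=129200 g(20,0)=107236 g(20,2)=41990
t=21: g(21,-21)=1 g(21,-19)=21 g(21,-17)=210 g(21,-15)=1329 g(21,-13)=5964 g(21,-11)=20139 g(21,-9)=52934 g(21,-7)=110295 g(21,-5)=183141 g(21,-3)=239666 g(21,-1)=236436 g(21,1)=149226
t=22: g(22,-22)=1 g(22,-20)=22 g(22,-18)=231 g(22,-16)=1539 g(22,-14)=7293 g(22,-12)=26103 g(22,-10)=73073 g(22,-8)=163229 g(22,-6)=293436 g(22,-4)=422807 g(22,-2)=476102 g(22,0)=385662 g(22,2)=149226
t=23: g(23,-23)=1 g(23,-21)=23 g(23,-19)=253 g(23,-17)=1770 g(23,-15)=8832 g(23,-13)=33396 g(23,-11)=99176 g(23,-9)=236302 g(23,-7)=456665 g(23,-5)=716243 g(23,-3)=898909 g(23,-1)=861764 g(23,1)=534888
t=24: g(24,-24)=1 g(24,-22)=24 g(24,-20)=276 g(24,-18)=2023 g(24,-16)=10602 g(24,-14)=42228 g(24,-12)=132572 g(24,-10)=335478 g(24,-8)=692967 g(24,-6)=1172908 g(24,-4)=1615152 g(24,-2)=1760673 g(24,0)=1396652 g(24,2)=534888
t=25: g(25,-25)=1 g(25,-23)=25 g(25,-21)=300 g(25,-19)=2299 g(25,-17)=12625 g(25,-15)=52830 g(25,-13)=174800 g(25,-11)=468050 g(25,-9)=1028445 g(25,-7)=1865875 g(25,-5)=2788060 g(25,-3)=3375825 g(25,-1)=3157325 g(25,1)=1931540
t=26: g(26,-26)=1 g(26,-24)=26 g(26,-22)=325 g(26,-20)=2599 g(26,-18)=14924 g(26,-16)=65455 g(26,-14)=227630 g(26,-12)=642850 g(26,-10)=1496495 g(26,-8)=2894320 g(26,-6)=4653935 g(26,-4)=6163885 g(26,-2)=6533150 g(26,0)=5088865 g(26,2)=1931540
t=27: g(27,-27)=1 g(27,-25)=27 g(27,-23)=351 g(27,-21)=2924 g(27,-19)=17523 g(27,-17)=80379 g(27,-15)=293085 g(27,-13)=870480 g(27,-11)=2139345 g(27,-9)=4390815 g(27,-7)=7548255 g(27,-5)=10817820 g(27,-3)=12697035 g(27,-1)=11622015 g(27,1)=7020405
t=28: g(28,-28)=1 g(28,-26)=28 g(28,-24)=378 g(28,-22)=3275 g(28,-20)=20447 g(28,-18)=97902 g(28,-16)=373464 g(28,-14)=1163565 g(28,-12)=3009825 g(28,-10)=6530160 g(28,-8)=11939070 g(28,-6)=18366075 g(28,-4)=23514855 g(28,-2)=24319050 g(28,0)=18642420 g(28,2)=7020405
Paths never hitting 3: Σ_s g(28,s) = 115000920
Paths hitting 3: 2^28 - 115000920 = 153434536
P = 153434536/268435456 = 19179317/33554432

Answer: 19179317/33554432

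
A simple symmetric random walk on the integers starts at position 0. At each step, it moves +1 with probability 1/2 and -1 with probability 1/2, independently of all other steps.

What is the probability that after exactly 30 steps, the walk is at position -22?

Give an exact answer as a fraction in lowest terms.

Answer: 27405/1073741824

Derivation:
To reach position -22 after 30 steps: need 4 steps of +1 and 26 of -1.
Favorable paths: C(30,4) = 27405
Total paths: 2^30 = 1073741824
P = 27405/1073741824 = 27405/1073741824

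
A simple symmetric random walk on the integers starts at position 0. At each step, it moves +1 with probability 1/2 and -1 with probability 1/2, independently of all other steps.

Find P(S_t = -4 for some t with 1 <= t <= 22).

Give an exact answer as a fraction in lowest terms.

Count via complement. Let g(t,s) = #length-t paths at position s with S_1..S_t all ≠ -4.
g(t,s) = g(t-1,s-1) + g(t-1,s+1) for s ≠ -4; g(t,-4) = 0.
t=0: g(0,0)=1
t=1: g(1,-1)=1 g(1,1)=1
t=2: g(2,-2)=1 g(2,0)=2 g(2,2)=1
t=3: g(3,-3)=1 g(3,-1)=3 g(3,1)=3 g(3,3)=1
t=4: g(4,-2)=4 g(4,0)=6 g(4,2)=4 g(4,4)=1
t=5: g(5,-3)=4 g(5,-1)=10 g(5,1)=10 g(5,3)=5 g(5,5)=1
t=6: g(6,-2)=14 g(6,0)=20 g(6,2)=15 g(6,4)=6 g(6,6)=1
t=7: g(7,-3)=14 g(7,-1)=34 g(7,1)=35 g(7,3)=21 g(7,5)=7 g(7,7)=1
t=8: g(8,-2)=48 g(8,0)=69 g(8,2)=56 g(8,4)=28 g(8,6)=8 g(8,8)=1
t=9: g(9,-3)=48 g(9,-1)=117 g(9,1)=125 g(9,3)=84 g(9,5)=36 g(9,7)=9 g(9,9)=1
t=10: g(10,-2)=165 g(10,0)=242 g(10,2)=209 g(10,4)=120 g(10,6)=45 g(10,8)=10 g(10,10)=1
t=11: g(11,-3)=165 g(11,-1)=407 g(11,1)=451 g(11,3)=329 g(11,5)=165 g(11,7)=55 g(11,9)=11 g(11,11)=1
t=12: g(12,-2)=572 g(12,0)=858 g(12,2)=780 g(12,4)=494 g(12,6)=220 g(12,8)=66 g(12,10)=12 g(12,12)=1
t=13: g(13,-3)=572 g(13,-1)=1430 g(13,1)=1638 g(13,3)=1274 g(13,5)=714 g(13,7)=286 g(13,9)=78 g(13,11)=13 g(13,13)=1
t=14: g(14,-2)=2002 g(14,0)=3068 g(14,2)=2912 g(14,4)=1988 g(14,6)=1000 g(14,8)=364 g(14,10)=91 g(14,12)=14 g(14,14)=1
t=15: g(15,-3)=2002 g(15,-1)=5070 g(15,1)=5980 g(15,3)=4900 g(15,5)=2988 g(15,7)=1364 g(15,9)=455 g(15,11)=105 g(15,13)=15 g(15,15)=1
t=16: g(16,-2)=7072 g(16,0)=11050 g(16,2)=10880 g(16,4)=7888 g(16,6)=4352 g(16,8)=1819 g(16,10)=560 g(16,12)=120 g(16,14)=16 g(16,16)=1
t=17: g(17,-3)=7072 g(17,-1)=18122 g(17,1)=21930 g(17,3)=18768 g(17,5)=12240 g(17,7)=6171 g(17,9)=2379 g(17,11)=680 g(17,13)=136 g(17,15)=17 g(17,17)=1
t=18: g(18,-2)=25194 g(18,0)=40052 g(18,2)=40698 g(18,4)=31008 g(18,6)=18411 g(18,8)=8550 g(18,10)=3059 g(18,12)=816 g(18,14)=153 g(18,16)=18 g(18,18)=1
t=19: g(19,-3)=25194 g(19,-1)=65246 g(19,1)=80750 g(19,3)=71706 g(19,5)=49419 g(19,7)=26961 g(19,9)=11609 g(19,11)=3875 g(19,13)=969 g(19,15)=171 g(19,17)=19 g(19,19)=1
t=20: g(20,-2)=90440 g(20,0)=145996 g(20,2)=152456 g(20,4)=121125 g(20,6)=76380 g(20,8)=38570 g(20,10)=15484 g(20,12)=4844 g(20,14)=1140 g(20,16)=190 g(20,18)=20 g(20,20)=1
t=21: g(21,-3)=90440 g(21,-1)=236436 g(21,1)=298452 g(21,3)=273581 g(21,5)=197505 g(21,7)=114950 g(21,9)=54054 g(21,11)=20328 g(21,13)=5984 g(21,15)=1330 g(21,17)=210 g(21,19)=21 g(21,21)=1
t=22: g(22,-2)=326876 g(22,0)=534888 g(22,2)=572033 g(22,4)=471086 g(22,6)=312455 g(22,8)=169004 g(22,10)=74382 g(22,12)=26312 g(22,14)=7314 g(22,16)=1540 g(22,18)=231 g(22,20)=22 g(22,22)=1
Paths never hitting -4: Σ_s g(22,s) = 2496144
Paths hitting -4: 2^22 - 2496144 = 1698160
P = 1698160/4194304 = 106135/262144

Answer: 106135/262144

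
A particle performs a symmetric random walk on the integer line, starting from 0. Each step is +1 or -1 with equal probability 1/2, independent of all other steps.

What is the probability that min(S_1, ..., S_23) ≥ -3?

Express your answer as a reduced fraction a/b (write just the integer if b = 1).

Let f(t,s) = #length-t paths at position s with S_1..S_t all ≥ -3.
f(t,s) = f(t-1,s-1) + f(t-1,s+1) for s ≥ -3; f(t,s) = 0 for s < -3.
t=0: f(0,0)=1
t=1: f(1,-1)=1 f(1,1)=1
t=2: f(2,-2)=1 f(2,0)=2 f(2,2)=1
t=3: f(3,-3)=1 f(3,-1)=3 f(3,1)=3 f(3,3)=1
t=4: f(4,-2)=4 f(4,0)=6 f(4,2)=4 f(4,4)=1
t=5: f(5,-3)=4 f(5,-1)=10 f(5,1)=10 f(5,3)=5 f(5,5)=1
t=6: f(6,-2)=14 f(6,0)=20 f(6,2)=15 f(6,4)=6 f(6,6)=1
t=7: f(7,-3)=14 f(7,-1)=34 f(7,1)=35 f(7,3)=21 f(7,5)=7 f(7,7)=1
t=8: f(8,-2)=48 f(8,0)=69 f(8,2)=56 f(8,4)=28 f(8,6)=8 f(8,8)=1
t=9: f(9,-3)=48 f(9,-1)=117 f(9,1)=125 f(9,3)=84 f(9,5)=36 f(9,7)=9 f(9,9)=1
t=10: f(10,-2)=165 f(10,0)=242 f(10,2)=209 f(10,4)=120 f(10,6)=45 f(10,8)=10 f(10,10)=1
t=11: f(11,-3)=165 f(11,-1)=407 f(11,1)=451 f(11,3)=329 f(11,5)=165 f(11,7)=55 f(11,9)=11 f(11,11)=1
t=12: f(12,-2)=572 f(12,0)=858 f(12,2)=780 f(12,4)=494 f(12,6)=220 f(12,8)=66 f(12,10)=12 f(12,12)=1
t=13: f(13,-3)=572 f(13,-1)=1430 f(13,1)=1638 f(13,3)=1274 f(13,5)=714 f(13,7)=286 f(13,9)=78 f(13,11)=13 f(13,13)=1
t=14: f(14,-2)=2002 f(14,0)=3068 f(14,2)=2912 f(14,4)=1988 f(14,6)=1000 f(14,8)=364 f(14,10)=91 f(14,12)=14 f(14,14)=1
t=15: f(15,-3)=2002 f(15,-1)=5070 f(15,1)=5980 f(15,3)=4900 f(15,5)=2988 f(15,7)=1364 f(15,9)=455 f(15,11)=105 f(15,13)=15 f(15,15)=1
t=16: f(16,-2)=7072 f(16,0)=11050 f(16,2)=10880 f(16,4)=7888 f(16,6)=4352 f(16,8)=1819 f(16,10)=560 f(16,12)=120 f(16,14)=16 f(16,16)=1
t=17: f(17,-3)=7072 f(17,-1)=18122 f(17,1)=21930 f(17,3)=18768 f(17,5)=12240 f(17,7)=6171 f(17,9)=2379 f(17,11)=680 f(17,13)=136 f(17,15)=17 f(17,17)=1
t=18: f(18,-2)=25194 f(18,0)=40052 f(18,2)=40698 f(18,4)=31008 f(18,6)=18411 f(18,8)=8550 f(18,10)=3059 f(18,12)=816 f(18,14)=153 f(18,16)=18 f(18,18)=1
t=19: f(19,-3)=25194 f(19,-1)=65246 f(19,1)=80750 f(19,3)=71706 f(19,5)=49419 f(19,7)=26961 f(19,9)=11609 f(19,11)=3875 f(19,13)=969 f(19,15)=171 f(19,17)=19 f(19,19)=1
t=20: f(20,-2)=90440 f(20,0)=145996 f(20,2)=152456 f(20,4)=121125 f(20,6)=76380 f(20,8)=38570 f(20,10)=15484 f(20,12)=4844 f(20,14)=1140 f(20,16)=190 f(20,18)=20 f(20,20)=1
t=21: f(21,-3)=90440 f(21,-1)=236436 f(21,1)=298452 f(21,3)=273581 f(21,5)=197505 f(21,7)=114950 f(21,9)=54054 f(21,11)=20328 f(21,13)=5984 f(21,15)=1330 f(21,17)=210 f(21,19)=21 f(21,21)=1
t=22: f(22,-2)=326876 f(22,0)=534888 f(22,2)=572033 f(22,4)=471086 f(22,6)=312455 f(22,8)=169004 f(22,10)=74382 f(22,12)=26312 f(22,14)=7314 f(22,16)=1540 f(22,18)=231 f(22,20)=22 f(22,22)=1
t=23: f(23,-3)=326876 f(23,-1)=861764 f(23,1)=1106921 f(23,3)=1043119 f(23,5)=783541 f(23,7)=481459 f(23,9)=243386 f(23,11)=100694 f(23,13)=33626 f(23,15)=8854 f(23,17)=1771 f(23,19)=253 f(23,21)=23 f(23,23)=1
Σ_s f(23,s) = 4992288
P = 4992288/8388608 = 156009/262144

Answer: 156009/262144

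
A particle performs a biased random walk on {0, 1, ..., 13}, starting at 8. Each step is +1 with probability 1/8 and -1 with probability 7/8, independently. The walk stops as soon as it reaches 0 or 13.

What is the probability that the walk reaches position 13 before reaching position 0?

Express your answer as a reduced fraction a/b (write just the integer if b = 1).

Answer: 960800/16148168401

Derivation:
Biased walk: p = 1/8, q = 7/8, r = q/p = 7
Gambler's ruin: P(hit 13 before 0 | start at 8) = (1 - r^a)/(1 - r^N)
r^8 = 5764801; r^13 = 96889010407
P = (1 - 5764801) / (1 - 96889010407) = -5764800 / -96889010406 = 960800/16148168401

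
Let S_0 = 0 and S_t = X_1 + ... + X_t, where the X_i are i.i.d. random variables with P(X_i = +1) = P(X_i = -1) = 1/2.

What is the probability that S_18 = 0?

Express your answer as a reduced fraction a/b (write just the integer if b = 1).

Answer: 12155/65536

Derivation:
To return to 0 after 18 steps: need exactly 9 steps of +1 and 9 of -1.
Favorable paths: C(18,9) = 48620
Total paths: 2^18 = 262144
P = 48620/262144 = 12155/65536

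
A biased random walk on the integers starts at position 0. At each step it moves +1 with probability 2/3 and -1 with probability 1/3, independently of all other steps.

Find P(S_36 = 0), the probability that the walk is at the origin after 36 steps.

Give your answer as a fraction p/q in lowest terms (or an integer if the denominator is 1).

Answer: 792997422694400/50031545098999707

Derivation:
To be at 0 after 36 steps: need exactly 18 steps of +1 and 18 of -1.
Number of such sequences: C(36,18) = 9075135300
Each has probability (2/3)^18 · (1/3)^18 = 262144/150094635296999121
P = 9075135300 · 262144/150094635296999121 = 792997422694400/50031545098999707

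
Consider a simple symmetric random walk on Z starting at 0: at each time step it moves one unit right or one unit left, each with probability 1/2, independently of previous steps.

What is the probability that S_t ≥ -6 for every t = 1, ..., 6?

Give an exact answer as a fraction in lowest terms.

Answer: 1

Derivation:
Let f(t,s) = #length-t paths at position s with S_1..S_t all ≥ -6.
f(t,s) = f(t-1,s-1) + f(t-1,s+1) for s ≥ -6; f(t,s) = 0 for s < -6.
t=0: f(0,0)=1
t=1: f(1,-1)=1 f(1,1)=1
t=2: f(2,-2)=1 f(2,0)=2 f(2,2)=1
t=3: f(3,-3)=1 f(3,-1)=3 f(3,1)=3 f(3,3)=1
t=4: f(4,-4)=1 f(4,-2)=4 f(4,0)=6 f(4,2)=4 f(4,4)=1
t=5: f(5,-5)=1 f(5,-3)=5 f(5,-1)=10 f(5,1)=10 f(5,3)=5 f(5,5)=1
t=6: f(6,-6)=1 f(6,-4)=6 f(6,-2)=15 f(6,0)=20 f(6,2)=15 f(6,4)=6 f(6,6)=1
Σ_s f(6,s) = 64
P = 64/64 = 1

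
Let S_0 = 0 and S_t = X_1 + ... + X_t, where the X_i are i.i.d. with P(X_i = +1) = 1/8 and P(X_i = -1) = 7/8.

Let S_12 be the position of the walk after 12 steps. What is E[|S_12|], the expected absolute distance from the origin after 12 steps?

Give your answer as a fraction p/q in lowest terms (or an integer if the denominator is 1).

Answer: 38658687633/4294967296

Derivation:
S_12 takes values m ≡ 0 (mod 2) with |m| ≤ 12; P(S_12=m) = C(12,(12+m)/2) · (1/8)^((12+m)/2) · (7/8)^((12-m)/2).
Distribution: P(S=-12)=13841287201/68719476736, P(S=-10)=5931980229/17179869184, P(S=-8)=9321683217/34359738368, P(S=-6)=2219448385/17179869184, P(S=-4)=2853576495/68719476736, P(S=-2)=81530757/8589934592, P(S=0)=27176919/17179869184, P(S=2)=1663893/8589934592, P(S=4)=1188495/68719476736, P(S=6)=18865/17179869184, P(S=8)=1617/34359738368, P(S=10)=21/17179869184, P(S=12)=1/68719476736
E[|S_12|] = Σ_m |m|·P(S_12=m) = 38658687633/4294967296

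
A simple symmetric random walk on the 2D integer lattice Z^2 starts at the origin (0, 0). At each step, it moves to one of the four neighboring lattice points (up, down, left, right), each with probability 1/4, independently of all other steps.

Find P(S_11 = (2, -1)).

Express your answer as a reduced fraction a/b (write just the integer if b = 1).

Answer: 38115/1048576

Derivation:
Let h be the number of horizontal steps (so 11-h are vertical). To end at (2,-1) need (h+2)/2 right-steps and ((11-h)-1)/2 up-steps.
Sum over h with 2 ≤ h ≤ 10, h ≡ 0 (mod 2), 11-h ≡ 1 (mod 2):
h=2: C(11,2)·C(2,2)·C(9,4) = 55·1·126 = 6930
h=4: C(11,4)·C(4,3)·C(7,3) = 330·4·35 = 46200
h=6: C(11,6)·C(6,4)·C(5,2) = 462·15·10 = 69300
h=8: C(11,8)·C(8,5)·C(3,1) = 165·56·3 = 27720
h=10: C(11,10)·C(10,6)·C(1,0) = 11·210·1 = 2310
Total favorable: 152460
Total paths: 4^11 = 4194304
P = 152460/4194304 = 38115/1048576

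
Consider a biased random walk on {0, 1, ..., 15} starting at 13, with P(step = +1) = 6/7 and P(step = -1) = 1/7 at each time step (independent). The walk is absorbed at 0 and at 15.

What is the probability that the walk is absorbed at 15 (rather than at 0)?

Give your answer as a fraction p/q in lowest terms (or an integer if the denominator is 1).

Biased walk: p = 6/7, q = 1/7, r = q/p = 1/6
Gambler's ruin: P(hit 15 before 0 | start at 13) = (1 - r^a)/(1 - r^N)
r^13 = 1/13060694016; r^15 = 1/470184984576
P = (1 - 1/13060694016) / (1 - 1/470184984576) = 13060694015/13060694016 / 470184984575/470184984576 = 94036996908/94036996915

Answer: 94036996908/94036996915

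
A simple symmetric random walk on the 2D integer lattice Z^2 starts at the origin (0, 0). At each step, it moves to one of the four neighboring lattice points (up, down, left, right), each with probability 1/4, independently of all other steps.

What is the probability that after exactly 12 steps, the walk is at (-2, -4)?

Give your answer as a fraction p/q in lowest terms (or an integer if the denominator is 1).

Answer: 5445/524288

Derivation:
Let h be the number of horizontal steps (so 12-h are vertical). To end at (-2,-4) need (h-2)/2 right-steps and ((12-h)-4)/2 up-steps.
Sum over h with 2 ≤ h ≤ 8, h ≡ 0 (mod 2), 12-h ≡ 0 (mod 2):
h=2: C(12,2)·C(2,0)·C(10,3) = 66·1·120 = 7920
h=4: C(12,4)·C(4,1)·C(8,2) = 495·4·28 = 55440
h=6: C(12,6)·C(6,2)·C(6,1) = 924·15·6 = 83160
h=8: C(12,8)·C(8,3)·C(4,0) = 495·56·1 = 27720
Total favorable: 174240
Total paths: 4^12 = 16777216
P = 174240/16777216 = 5445/524288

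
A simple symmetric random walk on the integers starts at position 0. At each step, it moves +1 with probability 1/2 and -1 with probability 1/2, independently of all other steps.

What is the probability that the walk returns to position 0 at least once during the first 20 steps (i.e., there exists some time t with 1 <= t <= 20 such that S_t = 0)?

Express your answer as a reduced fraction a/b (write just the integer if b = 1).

Answer: 215955/262144

Derivation:
Count via complement. Let g(t,s) = #length-t paths at position s with S_1..S_t all ≠ 0.
g(t,s) = g(t-1,s-1) + g(t-1,s+1) for s ≠ 0; g(t,0) = 0.
t=0: g(0,0)=1
t=1: g(1,-1)=1 g(1,1)=1
t=2: g(2,-2)=1 g(2,2)=1
t=3: g(3,-3)=1 g(3,-1)=1 g(3,1)=1 g(3,3)=1
t=4: g(4,-4)=1 g(4,-2)=2 g(4,2)=2 g(4,4)=1
t=5: g(5,-5)=1 g(5,-3)=3 g(5,-1)=2 g(5,1)=2 g(5,3)=3 g(5,5)=1
t=6: g(6,-6)=1 g(6,-4)=4 g(6,-2)=5 g(6,2)=5 g(6,4)=4 g(6,6)=1
t=7: g(7,-7)=1 g(7,-5)=5 g(7,-3)=9 g(7,-1)=5 g(7,1)=5 g(7,3)=9 g(7,5)=5 g(7,7)=1
t=8: g(8,-8)=1 g(8,-6)=6 g(8,-4)=14 g(8,-2)=14 g(8,2)=14 g(8,4)=14 g(8,6)=6 g(8,8)=1
t=9: g(9,-9)=1 g(9,-7)=7 g(9,-5)=20 g(9,-3)=28 g(9,-1)=14 g(9,1)=14 g(9,3)=28 g(9,5)=20 g(9,7)=7 g(9,9)=1
t=10: g(10,-10)=1 g(10,-8)=8 g(10,-6)=27 g(10,-4)=48 g(10,-2)=42 g(10,2)=42 g(10,4)=48 g(10,6)=27 g(10,8)=8 g(10,10)=1
t=11: g(11,-11)=1 g(11,-9)=9 g(11,-7)=35 g(11,-5)=75 g(11,-3)=90 g(11,-1)=42 g(11,1)=42 g(11,3)=90 g(11,5)=75 g(11,7)=35 g(11,9)=9 g(11,11)=1
t=12: g(12,-12)=1 g(12,-10)=10 g(12,-8)=44 g(12,-6)=110 g(12,-4)=165 g(12,-2)=132 g(12,2)=132 g(12,4)=165 g(12,6)=110 g(12,8)=44 g(12,10)=10 g(12,12)=1
t=13: g(13,-13)=1 g(13,-11)=11 g(13,-9)=54 g(13,-7)=154 g(13,-5)=275 g(13,-3)=297 g(13,-1)=132 g(13,1)=132 g(13,3)=297 g(13,5)=275 g(13,7)=154 g(13,9)=54 g(13,11)=11 g(13,13)=1
t=14: g(14,-14)=1 g(14,-12)=12 g(14,-10)=65 g(14,-8)=208 g(14,-6)=429 g(14,-4)=572 g(14,-2)=429 g(14,2)=429 g(14,4)=572 g(14,6)=429 g(14,8)=208 g(14,10)=65 g(14,12)=12 g(14,14)=1
t=15: g(15,-15)=1 g(15,-13)=13 g(15,-11)=77 g(15,-9)=273 g(15,-7)=637 g(15,-5)=1001 g(15,-3)=1001 g(15,-1)=429 g(15,1)=429 g(15,3)=1001 g(15,5)=1001 g(15,7)=637 g(15,9)=273 g(15,11)=77 g(15,13)=13 g(15,15)=1
t=16: g(16,-16)=1 g(16,-14)=14 g(16,-12)=90 g(16,-10)=350 g(16,-8)=910 g(16,-6)=1638 g(16,-4)=2002 g(16,-2)=1430 g(16,2)=1430 g(16,4)=2002 g(16,6)=1638 g(16,8)=910 g(16,10)=350 g(16,12)=90 g(16,14)=14 g(16,16)=1
t=17: g(17,-17)=1 g(17,-15)=15 g(17,-13)=104 g(17,-11)=440 g(17,-9)=1260 g(17,-7)=2548 g(17,-5)=3640 g(17,-3)=3432 g(17,-1)=1430 g(17,1)=1430 g(17,3)=3432 g(17,5)=3640 g(17,7)=2548 g(17,9)=1260 g(17,11)=440 g(17,13)=104 g(17,15)=15 g(17,17)=1
t=18: g(18,-18)=1 g(18,-16)=16 g(18,-14)=119 g(18,-12)=544 g(18,-10)=1700 g(18,-8)=3808 g(18,-6)=6188 g(18,-4)=7072 g(18,-2)=4862 g(18,2)=4862 g(18,4)=7072 g(18,6)=6188 g(18,8)=3808 g(18,10)=1700 g(18,12)=544 g(18,14)=119 g(18,16)=16 g(18,18)=1
t=19: g(19,-19)=1 g(19,-17)=17 g(19,-15)=135 g(19,-13)=663 g(19,-11)=2244 g(19,-9)=5508 g(19,-7)=9996 g(19,-5)=13260 g(19,-3)=11934 g(19,-1)=4862 g(19,1)=4862 g(19,3)=11934 g(19,5)=13260 g(19,7)=9996 g(19,9)=5508 g(19,11)=2244 g(19,13)=663 g(19,15)=135 g(19,17)=17 g(19,19)=1
t=20: g(20,-20)=1 g(20,-18)=18 g(20,-16)=152 g(20,-14)=798 g(20,-12)=2907 g(20,-10)=7752 g(20,-8)=15504 g(20,-6)=23256 g(20,-4)=25194 g(20,-2)=16796 g(20,2)=16796 g(20,4)=25194 g(20,6)=23256 g(20,8)=15504 g(20,10)=7752 g(20,12)=2907 g(20,14)=798 g(20,16)=152 g(20,18)=18 g(20,20)=1
Paths never hitting 0: Σ_s g(20,s) = 184756
Paths hitting 0: 2^20 - 184756 = 863820
P = 863820/1048576 = 215955/262144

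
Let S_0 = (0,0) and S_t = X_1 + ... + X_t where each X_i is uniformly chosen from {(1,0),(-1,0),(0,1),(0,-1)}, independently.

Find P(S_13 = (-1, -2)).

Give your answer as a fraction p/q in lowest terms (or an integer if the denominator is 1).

Let h be the number of horizontal steps (so 13-h are vertical). To end at (-1,-2) need (h-1)/2 right-steps and ((13-h)-2)/2 up-steps.
Sum over h with 1 ≤ h ≤ 11, h ≡ 1 (mod 2), 13-h ≡ 0 (mod 2):
h=1: C(13,1)·C(1,0)·C(12,5) = 13·1·792 = 10296
h=3: C(13,3)·C(3,1)·C(10,4) = 286·3·210 = 180180
h=5: C(13,5)·C(5,2)·C(8,3) = 1287·10·56 = 720720
h=7: C(13,7)·C(7,3)·C(6,2) = 1716·35·15 = 900900
h=9: C(13,9)·C(9,4)·C(4,1) = 715·126·4 = 360360
h=11: C(13,11)·C(11,5)·C(2,0) = 78·462·1 = 36036
Total favorable: 2208492
Total paths: 4^13 = 67108864
P = 2208492/67108864 = 552123/16777216

Answer: 552123/16777216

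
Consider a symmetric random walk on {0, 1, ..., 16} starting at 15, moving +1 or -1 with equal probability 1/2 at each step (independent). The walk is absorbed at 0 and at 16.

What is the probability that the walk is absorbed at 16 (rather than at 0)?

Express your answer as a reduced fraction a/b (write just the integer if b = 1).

Answer: 15/16

Derivation:
Symmetric walk (p = 1/2): the harmonic-function argument gives P(hit 16 before 0 | start at 15) = a/N.
P = 15/16 = 15/16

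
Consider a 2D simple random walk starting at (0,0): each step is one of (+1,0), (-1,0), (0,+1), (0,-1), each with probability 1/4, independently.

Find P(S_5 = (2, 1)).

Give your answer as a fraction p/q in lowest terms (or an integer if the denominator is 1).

Answer: 25/512

Derivation:
Let h be the number of horizontal steps (so 5-h are vertical). To end at (2,1) need (h+2)/2 right-steps and ((5-h)+1)/2 up-steps.
Sum over h with 2 ≤ h ≤ 4, h ≡ 0 (mod 2), 5-h ≡ 1 (mod 2):
h=2: C(5,2)·C(2,2)·C(3,2) = 10·1·3 = 30
h=4: C(5,4)·C(4,3)·C(1,1) = 5·4·1 = 20
Total favorable: 50
Total paths: 4^5 = 1024
P = 50/1024 = 25/512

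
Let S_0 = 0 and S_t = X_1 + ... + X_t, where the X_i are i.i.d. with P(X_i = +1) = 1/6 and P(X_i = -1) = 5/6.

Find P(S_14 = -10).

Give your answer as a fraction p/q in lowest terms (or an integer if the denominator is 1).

Answer: 22216796875/78364164096

Derivation:
To reach position -10 after 14 steps: need 2 steps of +1 and 12 steps of -1.
Number of such sequences: C(14,2) = 91
Each has probability (1/6)^2 · (5/6)^12 = 244140625/78364164096
P = 91 · 244140625/78364164096 = 22216796875/78364164096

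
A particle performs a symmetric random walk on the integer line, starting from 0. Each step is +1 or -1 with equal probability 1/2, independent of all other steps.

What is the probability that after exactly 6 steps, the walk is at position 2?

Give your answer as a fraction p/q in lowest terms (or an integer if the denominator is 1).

Answer: 15/64

Derivation:
To reach position 2 after 6 steps: need 4 steps of +1 and 2 of -1.
Favorable paths: C(6,4) = 15
Total paths: 2^6 = 64
P = 15/64 = 15/64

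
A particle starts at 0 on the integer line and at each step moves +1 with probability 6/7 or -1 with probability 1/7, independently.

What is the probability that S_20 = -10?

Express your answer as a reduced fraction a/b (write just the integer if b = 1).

Answer: 120559104/79792266297612001

Derivation:
To reach position -10 after 20 steps: need 5 steps of +1 and 15 steps of -1.
Number of such sequences: C(20,5) = 15504
Each has probability (6/7)^5 · (1/7)^15 = 7776/79792266297612001
P = 15504 · 7776/79792266297612001 = 120559104/79792266297612001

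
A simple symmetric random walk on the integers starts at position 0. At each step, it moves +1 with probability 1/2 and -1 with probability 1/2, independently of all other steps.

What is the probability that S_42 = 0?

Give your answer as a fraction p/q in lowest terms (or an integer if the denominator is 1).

To return to 0 after 42 steps: need exactly 21 steps of +1 and 21 of -1.
Favorable paths: C(42,21) = 538257874440
Total paths: 2^42 = 4398046511104
P = 538257874440/4398046511104 = 67282234305/549755813888

Answer: 67282234305/549755813888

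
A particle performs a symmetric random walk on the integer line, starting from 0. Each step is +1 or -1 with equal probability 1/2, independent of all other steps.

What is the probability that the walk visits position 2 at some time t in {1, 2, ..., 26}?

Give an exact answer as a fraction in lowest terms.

Answer: 11762641/16777216

Derivation:
Count via complement. Let g(t,s) = #length-t paths at position s with S_1..S_t all ≠ 2.
g(t,s) = g(t-1,s-1) + g(t-1,s+1) for s ≠ 2; g(t,2) = 0.
t=0: g(0,0)=1
t=1: g(1,-1)=1 g(1,1)=1
t=2: g(2,-2)=1 g(2,0)=2
t=3: g(3,-3)=1 g(3,-1)=3 g(3,1)=2
t=4: g(4,-4)=1 g(4,-2)=4 g(4,0)=5
t=5: g(5,-5)=1 g(5,-3)=5 g(5,-1)=9 g(5,1)=5
t=6: g(6,-6)=1 g(6,-4)=6 g(6,-2)=14 g(6,0)=14
t=7: g(7,-7)=1 g(7,-5)=7 g(7,-3)=20 g(7,-1)=28 g(7,1)=14
t=8: g(8,-8)=1 g(8,-6)=8 g(8,-4)=27 g(8,-2)=48 g(8,0)=42
t=9: g(9,-9)=1 g(9,-7)=9 g(9,-5)=35 g(9,-3)=75 g(9,-1)=90 g(9,1)=42
t=10: g(10,-10)=1 g(10,-8)=10 g(10,-6)=44 g(10,-4)=110 g(10,-2)=165 g(10,0)=132
t=11: g(11,-11)=1 g(11,-9)=11 g(11,-7)=54 g(11,-5)=154 g(11,-3)=275 g(11,-1)=297 g(11,1)=132
t=12: g(12,-12)=1 g(12,-10)=12 g(12,-8)=65 g(12,-6)=208 g(12,-4)=429 g(12,-2)=572 g(12,0)=429
t=13: g(13,-13)=1 g(13,-11)=13 g(13,-9)=77 g(13,-7)=273 g(13,-5)=637 g(13,-3)=1001 g(13,-1)=1001 g(13,1)=429
t=14: g(14,-14)=1 g(14,-12)=14 g(14,-10)=90 g(14,-8)=350 g(14,-6)=910 g(14,-4)=1638 g(14,-2)=2002 g(14,0)=1430
t=15: g(15,-15)=1 g(15,-13)=15 g(15,-11)=104 g(15,-9)=440 g(15,-7)=1260 g(15,-5)=2548 g(15,-3)=3640 g(15,-1)=3432 g(15,1)=1430
t=16: g(16,-16)=1 g(16,-14)=16 g(16,-12)=119 g(16,-10)=544 g(16,-8)=1700 g(16,-6)=3808 g(16,-4)=6188 g(16,-2)=7072 g(16,0)=4862
t=17: g(17,-17)=1 g(17,-15)=17 g(17,-13)=135 g(17,-11)=663 g(17,-9)=2244 g(17,-7)=5508 g(17,-5)=9996 g(17,-3)=13260 g(17,-1)=11934 g(17,1)=4862
t=18: g(18,-18)=1 g(18,-16)=18 g(18,-14)=152 g(18,-12)=798 g(18,-10)=2907 g(18,-8)=7752 g(18,-6)=15504 g(18,-4)=23256 g(18,-2)=25194 g(18,0)=16796
t=19: g(19,-19)=1 g(19,-17)=19 g(19,-15)=170 g(19,-13)=950 g(19,-11)=3705 g(19,-9)=10659 g(19,-7)=23256 g(19,-5)=38760 g(19,-3)=48450 g(19,-1)=41990 g(19,1)=16796
t=20: g(20,-20)=1 g(20,-18)=20 g(20,-16)=189 g(20,-14)=1120 g(20,-12)=4655 g(20,-10)=14364 g(20,-8)=33915 g(20,-6)=62016 g(20,-4)=87210 g(20,-2)=90440 g(20,0)=58786
t=21: g(21,-21)=1 g(21,-19)=21 g(21,-17)=209 g(21,-15)=1309 g(21,-13)=5775 g(21,-11)=19019 g(21,-9)=48279 g(21,-7)=95931 g(21,-5)=149226 g(21,-3)=177650 g(21,-1)=149226 g(21,1)=58786
t=22: g(22,-22)=1 g(22,-20)=22 g(22,-18)=230 g(22,-16)=1518 g(22,-14)=7084 g(22,-12)=24794 g(22,-10)=67298 g(22,-8)=144210 g(22,-6)=245157 g(22,-4)=326876 g(22,-2)=326876 g(22,0)=208012
t=23: g(23,-23)=1 g(23,-21)=23 g(23,-19)=252 g(23,-17)=1748 g(23,-15)=8602 g(23,-13)=31878 g(23,-11)=92092 g(23,-9)=211508 g(23,-7)=389367 g(23,-5)=572033 g(23,-3)=653752 g(23,-1)=534888 g(23,1)=208012
t=24: g(24,-24)=1 g(24,-22)=24 g(24,-20)=275 g(24,-18)=2000 g(24,-16)=10350 g(24,-14)=40480 g(24,-12)=123970 g(24,-10)=303600 g(24,-8)=600875 g(24,-6)=961400 g(24,-4)=1225785 g(24,-2)=1188640 g(24,0)=742900
t=25: g(25,-25)=1 g(25,-23)=25 g(25,-21)=299 g(25,-19)=2275 g(25,-17)=12350 g(25,-15)=50830 g(25,-13)=164450 g(25,-11)=427570 g(25,-9)=904475 g(25,-7)=1562275 g(25,-5)=2187185 g(25,-3)=2414425 g(25,-1)=1931540 g(25,1)=742900
t=26: g(26,-26)=1 g(26,-24)=26 g(26,-22)=324 g(26,-20)=2574 g(26,-18)=14625 g(26,-16)=63180 g(26,-14)=215280 g(26,-12)=592020 g(26,-10)=1332045 g(26,-8)=2466750 g(26,-6)=3749460 g(26,-4)=4601610 g(26,-2)=4345965 g(26,0)=2674440
Paths never hitting 2: Σ_s g(26,s) = 20058300
Paths hitting 2: 2^26 - 20058300 = 47050564
P = 47050564/67108864 = 11762641/16777216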